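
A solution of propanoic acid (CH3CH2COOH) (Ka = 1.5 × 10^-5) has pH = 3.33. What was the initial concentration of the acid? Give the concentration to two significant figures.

[H+] = 10^(-3.33) = 4.68 × 10^-4 M = x
Ka = x²/(C₀ − x) ⇒ C₀ = x + x²/Ka
C₀ = 4.68 × 10^-4 + (4.68 × 10^-4)²/(1.5 × 10^-5) = 1.51 × 10^-2 M

C₀ = 1.5 × 10^-2 M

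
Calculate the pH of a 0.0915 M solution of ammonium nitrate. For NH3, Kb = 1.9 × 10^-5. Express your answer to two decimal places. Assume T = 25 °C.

NH4+ is the conjugate acid of the weak base NH3.
Ka = Kw/Kb = 1.0×10^-14 / 1.9 × 10^-5 = 5.26 × 10^-10
Let x = [H+] at equilibrium. Ka = x²/(0.0915 − x).
Neglecting x in the denominator: x = √(5.26 × 10^-10 × 0.0915) = 6.94 × 10^-6 M
(x/C₀ = 0.0076% < 5%, so the approximation holds.)
pH = −log[H+] = −log(6.94 × 10^-6) = 5.16

pH = 5.16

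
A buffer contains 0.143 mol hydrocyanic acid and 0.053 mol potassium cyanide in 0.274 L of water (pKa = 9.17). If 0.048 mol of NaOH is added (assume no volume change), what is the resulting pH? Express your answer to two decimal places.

OH- converts HCN to CN-: HCN → 0.095 mol, CN- → 0.101 mol.
Henderson–Hasselbalch with mole ratio 0.101/0.095: pH = 9.17 + (+0.027)

pH = 9.20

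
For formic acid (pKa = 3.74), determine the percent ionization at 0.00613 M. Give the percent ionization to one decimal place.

15.8%

HCOOH ⇌ HCOO- + H+; let x = [H+] at equilibrium.
Ka = 10^(−3.74) = 1.82 × 10^-4
Ka = x²/(C₀ − x); solving the quadratic gives x = 9.69 × 10^-4 M.
Fraction ionized = 9.69 × 10^-4 / 0.00613 = 0.1581 → 15.8%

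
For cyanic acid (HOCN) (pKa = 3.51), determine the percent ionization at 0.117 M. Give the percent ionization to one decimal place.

HOCN ⇌ OCN- + H+; let x = [H+] at equilibrium.
Ka = 10^(−3.51) = 3.09 × 10^-4
Ka = x²/(C₀ − x); solving the quadratic gives x = 5.86 × 10^-3 M.
Fraction ionized = 5.86 × 10^-3 / 0.117 = 0.0501 → 5.0%

5.0%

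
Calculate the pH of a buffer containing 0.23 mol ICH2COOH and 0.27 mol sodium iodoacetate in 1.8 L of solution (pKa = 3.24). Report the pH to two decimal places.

pH = 3.31

Henderson–Hasselbalch: pH = pKa + log([ICH2COO-]/[ICH2COOH]) = 3.24 + log(0.27/0.23)
pH = 3.24 + (+0.070) = 3.31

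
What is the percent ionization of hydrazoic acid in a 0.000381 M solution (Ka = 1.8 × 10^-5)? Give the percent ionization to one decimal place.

HN3 ⇌ N3- + H+; let x = [H+] at equilibrium.
Solve x² + 1.8e-05x − 6.86e-09 = 0 → x = 7.43 × 10^-5 M
Fraction ionized = 7.43 × 10^-5 / 0.000381 = 0.1950 → 19.5%

19.5%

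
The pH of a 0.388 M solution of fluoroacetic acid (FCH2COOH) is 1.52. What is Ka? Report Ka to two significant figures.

[H+] = 10^(-1.52) = 3.02 × 10^-2 M
At equilibrium [HA] = 0.388 − 3.02 × 10^-2 = 3.58 × 10^-1 M
Ka = [H+][A-]/[HA] = (3.02 × 10^-2)² / 3.58 × 10^-1 = 2.5 × 10^-3

Ka = 2.5 × 10^-3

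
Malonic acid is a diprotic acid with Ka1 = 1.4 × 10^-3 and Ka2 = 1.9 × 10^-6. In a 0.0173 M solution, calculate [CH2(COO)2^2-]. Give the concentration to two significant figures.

First ionization gives [H+] ≈ [CH2(COOH)COO-] = 4.27 × 10^-3 M.
Second step: Ka2 = [H+][CH2(COO)2^2-]/[CH2(COOH)COO-] ≈ [CH2(COO)2^2-] (since [H+] ≈ [CH2(COOH)COO-]).
So [CH2(COO)2^2-] ≈ Ka2.

1.9 × 10^-6 M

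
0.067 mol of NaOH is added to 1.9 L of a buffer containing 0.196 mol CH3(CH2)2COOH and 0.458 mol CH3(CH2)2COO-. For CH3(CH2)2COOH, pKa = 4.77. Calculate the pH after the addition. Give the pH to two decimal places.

OH- converts CH3(CH2)2COOH to CH3(CH2)2COO-: CH3(CH2)2COOH → 0.129 mol, CH3(CH2)2COO- → 0.525 mol.
pH = pKa + log([A⁻]/[HA]) = 4.77 + log(0.525/0.129) = 4.77 +0.610

pH = 5.38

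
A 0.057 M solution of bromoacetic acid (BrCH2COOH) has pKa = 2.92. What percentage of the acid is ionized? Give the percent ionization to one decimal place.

BrCH2COOH ⇌ BrCH2COO- + H+; let x = [H+] at equilibrium.
Ka = 10^(−2.92) = 1.20 × 10^-3
Solve x² + 0.0012x − 6.84e-05 = 0 → x = 7.69 × 10^-3 M
Fraction ionized = 7.69 × 10^-3 / 0.057 = 0.1349 → 13.5%

13.5%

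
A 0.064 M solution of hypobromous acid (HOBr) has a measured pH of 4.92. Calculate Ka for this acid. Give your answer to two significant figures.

Ka = 2.3 × 10^-9

[H+] = 10^(-4.92) = 1.20 × 10^-5 M
At equilibrium [HA] = 0.064 − 1.20 × 10^-5 = 6.40 × 10^-2 M
Ka = [H+][A-]/[HA] = (1.20 × 10^-5)² / 6.40 × 10^-2 = 2.2 × 10^-9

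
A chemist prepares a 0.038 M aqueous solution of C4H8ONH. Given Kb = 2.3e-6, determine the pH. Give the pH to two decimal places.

C4H8ONH + H2O ⇌ C4H8ONH2+ + OH-
Kb = [OH-]²/(0.038 − [OH-]) = 2.3 × 10^-6
Neglecting [OH-] in the denominator: [OH-] = √(2.3 × 10^-6 × 0.038) = 2.96 × 10^-4 M
Check: 0.78% ionized — well under 5%, approximation valid.
pOH = 3.53, so pH = 14.00 − pOH = 10.47

pH = 10.47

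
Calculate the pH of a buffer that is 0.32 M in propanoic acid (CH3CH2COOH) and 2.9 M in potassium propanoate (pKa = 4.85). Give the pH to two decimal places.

pH = 5.81

pH = pKa + log([A⁻]/[HA]) = 4.85 + log(2.9/0.32)
pH = 4.85 + (+0.957) = 5.81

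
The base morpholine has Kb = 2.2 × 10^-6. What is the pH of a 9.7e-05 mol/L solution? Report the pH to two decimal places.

pH = 9.13

C4H8ONH + H2O ⇌ C4H8ONH2+ + OH-
From the ICE table, Kb = x²/(9.7e-05 − x) = 2.2 × 10^-6.
x is not negligible relative to C₀; solve x² + 2.2e-06·x − 2.13e-10 = 0.
x = (−Kb + √(Kb² + 4·Kb·C₀))/2 = 1.35 × 10^-5 M
pOH = −log(1.35 × 10^-5) = 4.87; pH = 14.00 − 4.87 = 9.13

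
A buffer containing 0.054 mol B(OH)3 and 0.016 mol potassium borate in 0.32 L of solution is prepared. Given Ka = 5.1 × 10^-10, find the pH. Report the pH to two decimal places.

pKa = −log(5.1 × 10^-10) = 9.292
Henderson–Hasselbalch: pH = pKa + log([B(OH)4-]/[B(OH)3]) = 9.292 + log(0.016/0.054)
pH = 9.292 + (-0.528) = 8.76

pH = 8.76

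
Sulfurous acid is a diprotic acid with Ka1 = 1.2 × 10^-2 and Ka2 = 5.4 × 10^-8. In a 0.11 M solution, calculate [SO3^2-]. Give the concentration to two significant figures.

5.4 × 10^-8 M

First ionization gives [H+] ≈ [HSO3-] = 3.08 × 10^-2 M.
Second step: Ka2 = [H+][SO3^2-]/[HSO3-] ≈ [SO3^2-] (since [H+] ≈ [HSO3-]).
So [SO3^2-] ≈ Ka2.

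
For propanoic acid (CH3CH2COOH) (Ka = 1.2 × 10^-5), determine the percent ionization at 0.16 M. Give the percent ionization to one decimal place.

0.9%

CH3CH2COOH ⇌ CH3CH2COO- + H+; let x = [H+] at equilibrium.
x ≈ √(Ka·C₀) = √(1.2 × 10^-5 × 0.16) = 1.39 × 10^-3 M
% ionization = x/C₀ × 100% = 1.39 × 10^-3/0.16 × 100% = 0.9%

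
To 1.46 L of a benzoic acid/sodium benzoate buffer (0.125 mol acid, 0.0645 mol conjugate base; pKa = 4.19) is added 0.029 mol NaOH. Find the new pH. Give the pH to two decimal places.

pH = 4.18

OH- converts C6H5COOH to C6H5COO-: C6H5COOH → 0.096 mol, C6H5COO- → 0.0935 mol.
pH = pKa + log(n_C6H5COO-/n_C6H5COOH) = 4.19 + log(0.0935/0.096) = 4.19 + (-0.011)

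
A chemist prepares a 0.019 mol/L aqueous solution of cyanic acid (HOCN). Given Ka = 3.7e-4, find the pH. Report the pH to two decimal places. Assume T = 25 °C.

HOCN ⇌ OCN- + H+
Ka = [H+]²/(0.019 − [H+]) = 3.7 × 10^-4
[H+] is not negligible relative to C₀; solve [H+]² + 0.00037·[H+] − 7.03e-06 = 0.
[H+] = (−Ka + √(Ka² + 4·Ka·C₀))/2 = 2.47 × 10^-3 M
pH = −log(2.47 × 10^-3) = 2.61

pH = 2.61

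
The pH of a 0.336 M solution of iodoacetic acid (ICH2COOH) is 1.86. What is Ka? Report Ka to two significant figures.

[H+] = 10^(-1.86) = 1.38 × 10^-2 M
At equilibrium [HA] = 0.336 − 1.38 × 10^-2 = 3.22 × 10^-1 M
Ka = [H+][A-]/[HA] = (1.38 × 10^-2)² / 3.22 × 10^-1 = 5.9 × 10^-4

Ka = 5.9 × 10^-4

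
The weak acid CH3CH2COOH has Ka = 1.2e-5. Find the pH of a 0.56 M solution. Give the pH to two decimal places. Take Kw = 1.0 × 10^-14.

pH = 2.59

CH3CH2COOH ⇌ CH3CH2COO- + H+
From the ICE table, Ka = [H+]²/(0.56 − [H+]) = 1.2 × 10^-5.
Assume [H+] ≪ 0.56: [H+] ≈ √(1.2 × 10^-5 × 0.56) = 2.59 × 10^-3 M
Check: 0.46% ionized — well under 5%, approximation valid.
pH = −log(2.59 × 10^-3) = 2.59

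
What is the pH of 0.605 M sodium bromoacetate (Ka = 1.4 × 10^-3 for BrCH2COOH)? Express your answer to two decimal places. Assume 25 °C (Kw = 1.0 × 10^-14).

pH = 8.32

BrCH2COO- is the conjugate base of the weak acid BrCH2COOH.
Kb = Kw/Ka = 1.0×10^-14 / 1.4 × 10^-3 = 7.14 × 10^-12
From the ICE table, Kb = x²/(0.605 − x) = 7.14 × 10^-12.
Assume x ≪ 0.605: x ≈ √(7.14 × 10^-12 × 0.605) = 2.08 × 10^-6 M
Check: 0.00034% ionized — well under 5%, approximation valid.
pOH = 5.68, so pH = 14.00 − pOH = 8.32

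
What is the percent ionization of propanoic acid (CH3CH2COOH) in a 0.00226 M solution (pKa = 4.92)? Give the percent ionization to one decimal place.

CH3CH2COOH ⇌ CH3CH2COO- + H+; let x = [H+] at equilibrium.
Ka = 10^(−4.92) = 1.20 × 10^-5
Ka = x²/(C₀ − x); solving the quadratic gives x = 1.59 × 10^-4 M.
% ionization = x/C₀ × 100% = 1.59 × 10^-4/0.00226 × 100% = 7.0%

7.0%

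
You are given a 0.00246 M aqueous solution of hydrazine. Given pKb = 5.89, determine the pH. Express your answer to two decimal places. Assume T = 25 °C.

N2H4 + H2O ⇌ N2H5+ + OH-
Kb = 10^(−5.89) = 1.29 × 10^-6
Let x = [OH-] at equilibrium. Kb = x²/(0.00246 − x).
Neglecting x in the denominator: x = √(1.29 × 10^-6 × 0.00246) = 5.63 × 10^-5 M
pOH = −log(5.63 × 10^-5) = 4.25; pH = 14.00 − 4.25 = 9.75

pH = 9.75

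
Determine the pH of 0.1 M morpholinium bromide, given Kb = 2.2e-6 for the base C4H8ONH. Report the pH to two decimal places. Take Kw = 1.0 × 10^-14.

pH = 4.67

C4H8ONH2+ is the conjugate acid of the weak base C4H8ONH.
Ka = Kw/Kb = 1.0×10^-14 / 2.2 × 10^-6 = 4.55 × 10^-9
Ka = x²/(0.1 − x) = 4.55 × 10^-9
Since Ka ≪ C₀, x ≈ √(Ka·C₀) = 2.13 × 10^-5 M.
(x/C₀ = 0.021% < 5%, so the approximation holds.)
pH = −log[H+] = −log(2.13 × 10^-5) = 4.67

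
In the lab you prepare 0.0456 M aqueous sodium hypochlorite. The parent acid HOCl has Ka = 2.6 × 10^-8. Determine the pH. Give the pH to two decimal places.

pH = 10.12

OCl- is the conjugate base of the weak acid HOCl.
Kb = Kw/Ka = 1.0×10^-14 / 2.6 × 10^-8 = 3.85 × 10^-7
Kb = [OH-]²/(0.0456 − [OH-]) = 3.85 × 10^-7
Assume [OH-] ≪ 0.0456: [OH-] ≈ √(3.85 × 10^-7 × 0.0456) = 1.32 × 10^-4 M
pOH = −log(1.32 × 10^-4) = 3.88; pH = 14.00 − 3.88 = 10.12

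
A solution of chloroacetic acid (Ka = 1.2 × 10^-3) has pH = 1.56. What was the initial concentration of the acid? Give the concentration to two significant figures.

C₀ = 6.6 × 10^-1 M

[H+] = 10^(-1.56) = 2.75 × 10^-2 M = x
Ka = x²/(C₀ − x) ⇒ C₀ = x + x²/Ka
C₀ = 2.75 × 10^-2 + (2.75 × 10^-2)²/(1.2 × 10^-3) = 6.58 × 10^-1 M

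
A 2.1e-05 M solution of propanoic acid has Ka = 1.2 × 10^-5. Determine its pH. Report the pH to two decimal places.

CH3CH2COOH ⇌ CH3CH2COO- + H+
From the ICE table, Ka = [H+]²/(2.1e-05 − [H+]) = 1.2 × 10^-5.
The 5% rule fails; solving [H+]² + Ka·[H+] − Ka·C₀ = 0 exactly:
[H+] = [−1.2e-05 + √(1.2e-05² + 1.01e-09)]/2 = 1.10 × 10^-5 M
pH = −log[H+] = −log(1.10 × 10^-5) = 4.96

pH = 4.96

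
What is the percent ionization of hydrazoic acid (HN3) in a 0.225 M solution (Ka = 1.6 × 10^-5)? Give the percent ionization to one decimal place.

HN3 ⇌ N3- + H+; let x = [H+] at equilibrium.
x ≈ √(Ka·C₀) = √(1.6 × 10^-5 × 0.225) = 1.90 × 10^-3 M
Fraction ionized = 1.90 × 10^-3 / 0.225 = 0.0084 → 0.8%

0.8%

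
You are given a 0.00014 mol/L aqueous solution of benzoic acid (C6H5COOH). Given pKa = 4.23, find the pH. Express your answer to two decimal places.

C6H5COOH ⇌ C6H5COO- + H+
Ka = 10^(−4.23) = 5.89 × 10^-5
From the ICE table, Ka = x²/(0.00014 − x) = 5.89 × 10^-5.
The 5% rule fails; solving x² + Ka·x − Ka·C₀ = 0 exactly:
x = (−Ka + √(Ka² + 4·Ka·C₀))/2 = 6.60 × 10^-5 M
pH = −log[H+] = −log(6.60 × 10^-5) = 4.18

pH = 4.18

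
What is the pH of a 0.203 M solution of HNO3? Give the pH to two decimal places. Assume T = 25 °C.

pH = 0.69

HNO3 is a strong acid and dissociates completely, so [H+] = 0.203 M.
pH = -log(0.203) = 0.69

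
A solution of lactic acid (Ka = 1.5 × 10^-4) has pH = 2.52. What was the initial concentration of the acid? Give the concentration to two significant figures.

C₀ = 6.4 × 10^-2 M

[H+] = 10^(-2.52) = 3.02 × 10^-3 M = x
Ka = x²/(C₀ − x) ⇒ C₀ = x + x²/Ka
C₀ = 3.02 × 10^-3 + (3.02 × 10^-3)²/(1.5 × 10^-4) = 6.38 × 10^-2 M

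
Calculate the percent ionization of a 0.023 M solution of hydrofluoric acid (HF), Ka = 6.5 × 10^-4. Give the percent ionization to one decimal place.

15.5%

HF ⇌ F- + H+; let x = [H+] at equilibrium.
Solve x² + 0.00065x − 1.49e-05 = 0 → x = 3.56 × 10^-3 M
% ionization = x/C₀ × 100% = 3.56 × 10^-3/0.023 × 100% = 15.5%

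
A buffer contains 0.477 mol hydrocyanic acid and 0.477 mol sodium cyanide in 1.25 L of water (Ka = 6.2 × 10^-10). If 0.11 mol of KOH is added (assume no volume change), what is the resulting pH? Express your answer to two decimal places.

After neutralization: n(HCN) = 0.367 mol, n(CN-) = 0.587 mol.
pKa = −log(6.2 × 10^-10) = 9.208
pH = pKa + log([A⁻]/[HA]) = 9.208 + log(0.587/0.367) = 9.208 +0.204

pH = 9.41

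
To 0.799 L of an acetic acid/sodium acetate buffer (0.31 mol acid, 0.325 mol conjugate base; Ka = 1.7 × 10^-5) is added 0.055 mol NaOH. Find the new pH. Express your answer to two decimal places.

OH- converts CH3COOH to CH3COO-: CH3COOH → 0.255 mol, CH3COO- → 0.38 mol.
pKa = −log(1.7 × 10^-5) = 4.770
pH = pKa + log(n_CH3COO-/n_CH3COOH) = 4.770 + log(0.38/0.255) = 4.770 + (+0.173)

pH = 4.94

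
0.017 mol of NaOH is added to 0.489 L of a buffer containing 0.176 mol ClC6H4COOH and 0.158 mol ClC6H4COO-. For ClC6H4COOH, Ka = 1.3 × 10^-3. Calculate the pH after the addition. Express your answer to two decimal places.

OH- converts ClC6H4COOH to ClC6H4COO-: ClC6H4COOH → 0.159 mol, ClC6H4COO- → 0.175 mol.
pKa = −log(1.3 × 10^-3) = 2.886
Henderson–Hasselbalch with mole ratio 0.175/0.159: pH = 2.886 + (+0.042)

pH = 2.93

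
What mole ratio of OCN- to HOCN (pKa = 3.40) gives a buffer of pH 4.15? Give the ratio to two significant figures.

pH = pKa + log(r) ⇒ log(r) = 4.15 − 3.40 = +0.75
r = [OCN-]/[HOCN] = 10^(+0.75) = 5.62

ratio = 5.6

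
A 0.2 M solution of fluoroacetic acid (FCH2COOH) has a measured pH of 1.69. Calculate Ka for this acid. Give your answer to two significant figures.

Ka = 2.3 × 10^-3

[H+] = 10^(-1.69) = 2.04 × 10^-2 M
At equilibrium [HA] = 0.2 − 2.04 × 10^-2 = 1.80 × 10^-1 M
Ka = [H+][A-]/[HA] = (2.04 × 10^-2)² / 1.80 × 10^-1 = 2.3 × 10^-3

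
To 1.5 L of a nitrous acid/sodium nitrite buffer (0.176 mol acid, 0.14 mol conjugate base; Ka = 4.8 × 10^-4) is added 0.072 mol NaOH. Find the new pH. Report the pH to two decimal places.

After neutralization: n(HNO2) = 0.104 mol, n(NO2-) = 0.212 mol.
pKa = −log(4.8 × 10^-4) = 3.319
pH = pKa + log(n_NO2-/n_HNO2) = 3.319 + log(0.212/0.104) = 3.319 + (+0.309)

pH = 3.63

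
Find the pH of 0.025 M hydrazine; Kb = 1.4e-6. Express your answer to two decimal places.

N2H4 + H2O ⇌ N2H5+ + OH-
Kb = [OH-]²/(0.025 − [OH-]) = 1.4 × 10^-6
Neglecting [OH-] in the denominator: [OH-] = √(1.4 × 10^-6 × 0.025) = 1.87 × 10^-4 M
Check: 0.75% ionized — well under 5%, approximation valid.
pOH = −log(1.87 × 10^-4) = 3.73; pH = 14.00 − 3.73 = 10.27

pH = 10.27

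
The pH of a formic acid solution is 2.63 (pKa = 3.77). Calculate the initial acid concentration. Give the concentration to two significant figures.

[H+] = 10^(-2.63) = 2.34 × 10^-3 M = x
Ka = 10^(−3.77) = 1.70 × 10^-4
Ka = x²/(C₀ − x) ⇒ C₀ = x + x²/Ka
C₀ = 2.34 × 10^-3 + (2.34 × 10^-3)²/(1.70 × 10^-4) = 3.45 × 10^-2 M

C₀ = 3.5 × 10^-2 M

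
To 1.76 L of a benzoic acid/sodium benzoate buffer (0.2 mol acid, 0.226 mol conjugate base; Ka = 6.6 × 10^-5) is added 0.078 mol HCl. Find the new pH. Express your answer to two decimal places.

pH = 3.91

Added H+ converts C6H5COO- to C6H5COOH: C6H5COOH → 0.278 mol, C6H5COO- → 0.148 mol.
pKa = −log(6.6 × 10^-5) = 4.180
pH = pKa + log([A⁻]/[HA]) = 4.180 + log(0.148/0.278) = 4.180 -0.274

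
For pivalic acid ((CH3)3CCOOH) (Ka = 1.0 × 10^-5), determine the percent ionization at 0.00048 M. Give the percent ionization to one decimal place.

(CH3)3CCOOH ⇌ (CH3)3CCOO- + H+; let x = [H+] at equilibrium.
Ka = x²/(C₀ − x); solving the quadratic gives x = 6.45 × 10^-5 M.
Fraction ionized = 6.45 × 10^-5 / 0.00048 = 0.1344 → 13.4%

13.4%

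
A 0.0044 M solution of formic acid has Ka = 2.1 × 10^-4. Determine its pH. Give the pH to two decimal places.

HCOOH ⇌ HCOO- + H+
From the ICE table, Ka = x²/(0.0044 − x) = 2.1 × 10^-4.
Here C₀/Ka ≈ 21, so the small-x approximation fails. Use the quadratic:
x = (−Ka + √(Ka² + 4·Ka·C₀))/2 = 8.62 × 10^-4 M
pH = −log(8.62 × 10^-4) = 3.06

pH = 3.06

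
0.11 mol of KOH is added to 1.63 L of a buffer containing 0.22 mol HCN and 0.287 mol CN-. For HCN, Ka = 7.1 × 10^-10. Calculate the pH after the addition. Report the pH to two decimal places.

pH = 9.71

After neutralization: n(HCN) = 0.11 mol, n(CN-) = 0.397 mol.
pKa = −log(7.1 × 10^-10) = 9.149
Henderson–Hasselbalch with mole ratio 0.397/0.11: pH = 9.149 + (+0.557)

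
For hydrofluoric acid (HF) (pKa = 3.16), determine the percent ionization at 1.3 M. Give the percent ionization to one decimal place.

HF ⇌ F- + H+; let x = [H+] at equilibrium.
Ka = 10^(−3.16) = 6.92 × 10^-4
x ≈ √(Ka·C₀) = √(6.92 × 10^-4 × 1.3) = 3.00 × 10^-2 M
Fraction ionized = 3.00 × 10^-2 / 1.3 = 0.0231 → 2.3%

2.3%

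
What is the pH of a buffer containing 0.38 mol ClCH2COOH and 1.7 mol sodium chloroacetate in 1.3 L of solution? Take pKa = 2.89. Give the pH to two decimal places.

pH = 3.54

pH = pKa + log([A⁻]/[HA]) = 2.89 + log(1.7/0.38)
pH = 2.89 + (+0.651) = 3.54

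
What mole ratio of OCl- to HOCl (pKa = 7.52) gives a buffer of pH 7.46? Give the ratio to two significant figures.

ratio = 0.87

pH = pKa + log(r) ⇒ log(r) = 7.46 − 7.52 = -0.06
r = [OCl-]/[HOCl] = 10^(-0.06) = 0.871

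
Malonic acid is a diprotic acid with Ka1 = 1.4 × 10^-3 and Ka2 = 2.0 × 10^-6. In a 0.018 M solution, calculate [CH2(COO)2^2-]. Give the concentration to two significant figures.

First ionization gives [H+] ≈ [CH2(COOH)COO-] = 4.37 × 10^-3 M.
Second step: Ka2 = [H+][CH2(COO)2^2-]/[CH2(COOH)COO-] ≈ [CH2(COO)2^2-] (since [H+] ≈ [CH2(COOH)COO-]).
So [CH2(COO)2^2-] ≈ Ka2.

2.0 × 10^-6 M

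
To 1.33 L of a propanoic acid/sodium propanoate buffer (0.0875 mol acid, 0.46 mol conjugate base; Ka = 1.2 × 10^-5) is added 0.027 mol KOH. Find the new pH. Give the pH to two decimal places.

OH- converts CH3CH2COOH to CH3CH2COO-: CH3CH2COOH → 0.0605 mol, CH3CH2COO- → 0.487 mol.
pKa = −log(1.2 × 10^-5) = 4.921
pH = pKa + log([A⁻]/[HA]) = 4.921 + log(0.487/0.0605) = 4.921 +0.906

pH = 5.83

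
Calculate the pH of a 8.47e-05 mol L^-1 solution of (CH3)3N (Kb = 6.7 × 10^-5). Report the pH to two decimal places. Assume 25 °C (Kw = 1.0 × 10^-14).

pH = 9.69

(CH3)3N + H2O ⇌ (CH3)3NH+ + OH-
Kb = x²/(8.47e-05 − x) = 6.7 × 10^-5
x is not negligible relative to C₀; solve x² + 6.7e-05·x − 5.67e-09 = 0.
x = (−Kb + √(Kb² + 4·Kb·C₀))/2 = 4.89 × 10^-5 M
pOH = 4.31, so pH = 14.00 − pOH = 9.69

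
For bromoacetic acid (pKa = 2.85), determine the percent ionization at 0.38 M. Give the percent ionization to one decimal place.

BrCH2COOH ⇌ BrCH2COO- + H+; let x = [H+] at equilibrium.
Ka = 10^(−2.85) = 1.41 × 10^-3
Ka = x²/(C₀ − x); solving the quadratic gives x = 2.25 × 10^-2 M.
Fraction ionized = 2.25 × 10^-2 / 0.38 = 0.0592 → 5.9%

5.9%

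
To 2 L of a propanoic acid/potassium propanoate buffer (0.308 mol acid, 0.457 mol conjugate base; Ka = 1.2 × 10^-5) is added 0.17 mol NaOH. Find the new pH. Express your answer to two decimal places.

After neutralization: n(CH3CH2COOH) = 0.138 mol, n(CH3CH2COO-) = 0.627 mol.
pKa = −log(1.2 × 10^-5) = 4.921
pH = pKa + log([A⁻]/[HA]) = 4.921 + log(0.627/0.138) = 4.921 +0.657

pH = 5.58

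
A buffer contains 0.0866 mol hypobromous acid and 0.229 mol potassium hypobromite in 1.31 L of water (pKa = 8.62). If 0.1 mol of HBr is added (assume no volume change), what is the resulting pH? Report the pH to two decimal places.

pH = 8.46

After neutralization: n(HOBr) = 0.187 mol, n(OBr-) = 0.129 mol.
Henderson–Hasselbalch with mole ratio 0.129/0.187: pH = 8.62 + (-0.161)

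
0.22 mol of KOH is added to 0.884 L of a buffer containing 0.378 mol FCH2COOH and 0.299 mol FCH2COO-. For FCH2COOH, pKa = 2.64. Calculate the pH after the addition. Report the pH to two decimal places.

pH = 3.16

OH- converts FCH2COOH to FCH2COO-: FCH2COOH → 0.158 mol, FCH2COO- → 0.519 mol.
pH = pKa + log([A⁻]/[HA]) = 2.64 + log(0.519/0.158) = 2.64 +0.517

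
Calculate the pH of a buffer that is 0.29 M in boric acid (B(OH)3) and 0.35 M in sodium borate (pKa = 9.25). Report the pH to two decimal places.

pH = 9.33

pH = pKa + log([A⁻]/[HA]) = 9.25 + log(0.35/0.29)
pH = 9.25 + (+0.082) = 9.33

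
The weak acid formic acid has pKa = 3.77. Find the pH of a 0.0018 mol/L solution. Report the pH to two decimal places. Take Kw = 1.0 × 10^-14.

pH = 3.32

HCOOH ⇌ HCOO- + H+
Ka = 10^(−3.77) = 1.70 × 10^-4
From the ICE table, Ka = [H+]²/(0.0018 − [H+]) = 1.70 × 10^-4.
[H+] is not negligible relative to C₀; solve [H+]² + 0.00017·[H+] − 3.06e-07 = 0.
[H+] = (−Ka + √(Ka² + 4·Ka·C₀))/2 = 4.75 × 10^-4 M
pH = −log(4.75 × 10^-4) = 3.32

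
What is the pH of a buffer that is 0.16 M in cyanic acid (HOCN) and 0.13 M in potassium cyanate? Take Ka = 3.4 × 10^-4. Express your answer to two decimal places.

pKa = −log(3.4 × 10^-4) = 3.469
Henderson–Hasselbalch: pH = pKa + log([OCN-]/[HOCN]) = 3.469 + log(0.13/0.16)
pH = 3.469 + (-0.090) = 3.38

pH = 3.38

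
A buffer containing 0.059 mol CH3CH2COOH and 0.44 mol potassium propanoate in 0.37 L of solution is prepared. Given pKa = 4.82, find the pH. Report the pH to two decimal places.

pH = 5.69

Henderson–Hasselbalch: pH = pKa + log([CH3CH2COO-]/[CH3CH2COOH]) = 4.82 + log(0.44/0.059)
pH = 4.82 + (+0.873) = 5.69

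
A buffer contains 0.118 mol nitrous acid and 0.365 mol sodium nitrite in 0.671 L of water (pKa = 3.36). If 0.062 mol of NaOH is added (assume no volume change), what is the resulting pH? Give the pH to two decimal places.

After neutralization: n(HNO2) = 0.056 mol, n(NO2-) = 0.427 mol.
Henderson–Hasselbalch with mole ratio 0.427/0.056: pH = 3.36 + (+0.882)

pH = 4.24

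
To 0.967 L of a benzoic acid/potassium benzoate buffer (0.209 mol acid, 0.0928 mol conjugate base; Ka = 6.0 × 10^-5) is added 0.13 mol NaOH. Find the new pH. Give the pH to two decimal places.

pH = 4.67

OH- converts C6H5COOH to C6H5COO-: C6H5COOH → 0.079 mol, C6H5COO- → 0.223 mol.
pKa = −log(6.0 × 10^-5) = 4.222
Henderson–Hasselbalch with mole ratio 0.223/0.079: pH = 4.222 + (+0.451)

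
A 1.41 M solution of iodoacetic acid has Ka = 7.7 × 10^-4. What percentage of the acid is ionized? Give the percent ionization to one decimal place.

ICH2COOH ⇌ ICH2COO- + H+; let x = [H+] at equilibrium.
x ≈ √(Ka·C₀) = √(7.7 × 10^-4 × 1.41) = 3.29 × 10^-2 M
% ionization = x/C₀ × 100% = 3.29 × 10^-2/1.41 × 100% = 2.3%

2.3%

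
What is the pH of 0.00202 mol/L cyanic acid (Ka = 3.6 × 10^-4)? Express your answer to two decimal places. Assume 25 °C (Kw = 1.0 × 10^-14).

HOCN ⇌ OCN- + H+
From the ICE table, Ka = [H+]²/(0.00202 − [H+]) = 3.6 × 10^-4.
The 5% rule fails; solving [H+]² + Ka·[H+] − Ka·C₀ = 0 exactly:
[H+] = (−Ka + √(Ka² + 4·Ka·C₀))/2 = 6.92 × 10^-4 M
pH = −log[H+] = −log(6.92 × 10^-4) = 3.16

pH = 3.16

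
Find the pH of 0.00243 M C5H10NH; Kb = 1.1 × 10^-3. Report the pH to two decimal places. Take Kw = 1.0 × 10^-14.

pH = 11.07

C5H10NH + H2O ⇌ C5H10NH2+ + OH-
Kb = [OH-]²/(0.00243 − [OH-]) = 1.1 × 10^-3
[OH-] is not negligible relative to C₀; solve [OH-]² + 0.0011·[OH-] − 2.67e-06 = 0.
[OH-] = (−Kb + √(Kb² + 4·Kb·C₀))/2 = 1.17 × 10^-3 M
pOH = −log(1.17 × 10^-3) = 2.93; pH = 14.00 − 2.93 = 11.07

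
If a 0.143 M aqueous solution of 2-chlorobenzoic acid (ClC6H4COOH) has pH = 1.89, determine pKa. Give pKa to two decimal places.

pKa = 2.89

[H+] = 10^(-1.89) = 1.29 × 10^-2 M
At equilibrium [HA] = 0.143 − 1.29 × 10^-2 = 1.30 × 10^-1 M
Ka = [H+][A-]/[HA] = (1.29 × 10^-2)² / 1.30 × 10^-1 = 1.28 × 10^-3
pKa = -log(1.28 × 10^-3) = 2.89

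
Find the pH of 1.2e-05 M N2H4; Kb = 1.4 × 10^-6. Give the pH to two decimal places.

pH = 8.54

N2H4 + H2O ⇌ N2H5+ + OH-
Kb = x²/(1.2e-05 − x) = 1.4 × 10^-6
x is not negligible relative to C₀; solve x² + 1.4e-06·x − 1.68e-11 = 0.
x = (−Kb + √(Kb² + 4·Kb·C₀))/2 = 3.46 × 10^-6 M
pOH = −log(3.46 × 10^-6) = 5.46; pH = 14.00 − 5.46 = 8.54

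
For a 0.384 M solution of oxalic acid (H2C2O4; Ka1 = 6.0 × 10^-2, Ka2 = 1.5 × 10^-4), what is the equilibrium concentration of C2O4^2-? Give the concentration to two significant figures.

1.5 × 10^-4 M

First ionization gives [H+] ≈ [HC2O4-] = 1.25 × 10^-1 M.
Second step: Ka2 = [H+][C2O4^2-]/[HC2O4-] ≈ [C2O4^2-] (since [H+] ≈ [HC2O4-]).
So [C2O4^2-] ≈ Ka2.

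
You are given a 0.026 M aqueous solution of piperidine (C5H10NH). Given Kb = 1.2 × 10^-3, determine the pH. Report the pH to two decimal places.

C5H10NH + H2O ⇌ C5H10NH2+ + OH-
Let x = [OH-] at equilibrium. Kb = x²/(0.026 − x).
The 5% rule fails; solving x² + Kb·x − Kb·C₀ = 0 exactly:
x = [−0.0012 + √(0.0012² + 0.000125)]/2 = 5.02 × 10^-3 M
pOH = 2.30, so pH = 14.00 − pOH = 11.70

pH = 11.70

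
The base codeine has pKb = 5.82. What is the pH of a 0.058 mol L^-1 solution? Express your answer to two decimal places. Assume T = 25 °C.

pH = 10.47

C18H21NO3 + H2O ⇌ C18H22NO3+ + OH-
Kb = 10^(−5.82) = 1.51 × 10^-6
From the ICE table, Kb = [OH-]²/(0.058 − [OH-]) = 1.51 × 10^-6.
Since Kb ≪ C₀, [OH-] ≈ √(Kb·C₀) = 2.96 × 10^-4 M.
Check: 0.51% ionized — well under 5%, approximation valid.
pOH = 3.53, so pH = 14.00 − pOH = 10.47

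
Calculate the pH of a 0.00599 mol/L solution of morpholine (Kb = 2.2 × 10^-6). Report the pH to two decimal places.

C4H8ONH + H2O ⇌ C4H8ONH2+ + OH-
Kb = [OH-]²/(0.00599 − [OH-]) = 2.2 × 10^-6
Assume [OH-] ≪ 0.00599: [OH-] ≈ √(2.2 × 10^-6 × 0.00599) = 1.15 × 10^-4 M
Check: 1.9% ionized — well under 5%, approximation valid.
pOH = 3.94, so pH = 14.00 − pOH = 10.06

pH = 10.06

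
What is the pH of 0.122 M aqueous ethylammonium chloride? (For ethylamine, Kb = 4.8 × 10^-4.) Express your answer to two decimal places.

pH = 5.80

C2H5NH3+ is the conjugate acid of the weak base C2H5NH2.
Ka = Kw/Kb = 1.0×10^-14 / 4.8 × 10^-4 = 2.08 × 10^-11
Ka = x²/(0.122 − x) = 2.08 × 10^-11
Since Ka ≪ C₀, x ≈ √(Ka·C₀) = 1.59 × 10^-6 M.
(x/C₀ = 0.0013% < 5%, so the approximation holds.)
pH = −log[H+] = −log(1.59 × 10^-6) = 5.80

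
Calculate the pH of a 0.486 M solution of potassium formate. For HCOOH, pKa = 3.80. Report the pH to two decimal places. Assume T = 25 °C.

pH = 8.74

HCOO- is the conjugate base of the weak acid HCOOH.
Ka = 10^(−3.80) = 1.58 × 10^-4
Kb = Kw/Ka = 1.0×10^-14 / 1.58 × 10^-4 = 6.33 × 10^-11
Let x = [OH-] at equilibrium. Kb = x²/(0.486 − x).
Assume x ≪ 0.486: x ≈ √(6.33 × 10^-11 × 0.486) = 5.55 × 10^-6 M
pOH = −log(5.55 × 10^-6) = 5.26; pH = 14.00 − 5.26 = 8.74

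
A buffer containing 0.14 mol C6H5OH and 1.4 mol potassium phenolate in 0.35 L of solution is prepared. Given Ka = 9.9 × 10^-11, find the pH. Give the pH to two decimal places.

pH = 11.00

pKa = −log(9.9 × 10^-11) = 10.004
Henderson–Hasselbalch: pH = pKa + log([C6H5O-]/[C6H5OH]) = 10.004 + log(1.4/0.14)
pH = 10.004 + (+1.000) = 11.00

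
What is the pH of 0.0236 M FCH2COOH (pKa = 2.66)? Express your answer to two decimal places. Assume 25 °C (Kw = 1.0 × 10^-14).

FCH2COOH ⇌ FCH2COO- + H+
Ka = 10^(−2.66) = 2.19 × 10^-3
From the ICE table, Ka = [H+]²/(0.0236 − [H+]) = 2.19 × 10^-3.
[H+] is not negligible relative to C₀; solve [H+]² + 0.00219·[H+] − 5.17e-05 = 0.
[H+] = [−0.00219 + √(0.00219² + 0.000207)]/2 = 6.18 × 10^-3 M
pH = −log(6.18 × 10^-3) = 2.21

pH = 2.21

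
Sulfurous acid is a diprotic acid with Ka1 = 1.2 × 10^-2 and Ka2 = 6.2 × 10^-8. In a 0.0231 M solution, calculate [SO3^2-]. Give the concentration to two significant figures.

6.2 × 10^-8 M

First ionization gives [H+] ≈ [HSO3-] = 1.17 × 10^-2 M.
Second step: Ka2 = [H+][SO3^2-]/[HSO3-] ≈ [SO3^2-] (since [H+] ≈ [HSO3-]).
So [SO3^2-] ≈ Ka2.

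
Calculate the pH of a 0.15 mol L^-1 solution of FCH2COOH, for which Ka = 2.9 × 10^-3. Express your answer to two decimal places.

pH = 1.71

FCH2COOH ⇌ FCH2COO- + H+
From the ICE table, Ka = [H+]²/(0.15 − [H+]) = 2.9 × 10^-3.
[H+] is not negligible relative to C₀; solve [H+]² + 0.0029·[H+] − 0.000435 = 0.
[H+] = [−0.0029 + √(0.0029² + 0.00174)]/2 = 1.95 × 10^-2 M
pH = −log[H+] = −log(1.95 × 10^-2) = 1.71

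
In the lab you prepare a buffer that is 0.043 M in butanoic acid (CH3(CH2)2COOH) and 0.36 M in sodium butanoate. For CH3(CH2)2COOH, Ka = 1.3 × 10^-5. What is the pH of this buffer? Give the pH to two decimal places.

pKa = −log(1.3 × 10^-5) = 4.886
Using pH = pKa + log([base]/[acid]) with [base]/[acid] = 0.36/0.043:
pH = 4.886 + (+0.923) = 5.81

pH = 5.81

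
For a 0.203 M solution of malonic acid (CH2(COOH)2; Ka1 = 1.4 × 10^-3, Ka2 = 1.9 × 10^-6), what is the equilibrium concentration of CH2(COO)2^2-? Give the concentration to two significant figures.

First ionization gives [H+] ≈ [CH2(COOH)COO-] = 1.62 × 10^-2 M.
Second step: Ka2 = [H+][CH2(COO)2^2-]/[CH2(COOH)COO-] ≈ [CH2(COO)2^2-] (since [H+] ≈ [CH2(COOH)COO-]).
So [CH2(COO)2^2-] ≈ Ka2.

1.9 × 10^-6 M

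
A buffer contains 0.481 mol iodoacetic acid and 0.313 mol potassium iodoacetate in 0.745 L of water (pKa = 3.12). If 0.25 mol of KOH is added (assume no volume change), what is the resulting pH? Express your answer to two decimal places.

After neutralization: n(ICH2COOH) = 0.231 mol, n(ICH2COO-) = 0.563 mol.
pH = pKa + log([A⁻]/[HA]) = 3.12 + log(0.563/0.231) = 3.12 +0.387

pH = 3.51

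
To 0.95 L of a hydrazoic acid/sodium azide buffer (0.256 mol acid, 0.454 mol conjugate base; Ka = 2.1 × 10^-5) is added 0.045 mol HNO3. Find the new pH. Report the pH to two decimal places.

After neutralization: n(HN3) = 0.301 mol, n(N3-) = 0.409 mol.
pKa = −log(2.1 × 10^-5) = 4.678
Henderson–Hasselbalch with mole ratio 0.409/0.301: pH = 4.678 + (+0.133)

pH = 4.81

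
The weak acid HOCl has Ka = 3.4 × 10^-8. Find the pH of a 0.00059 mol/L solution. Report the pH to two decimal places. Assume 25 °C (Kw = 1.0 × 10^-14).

pH = 5.35

HOCl ⇌ OCl- + H+
From the ICE table, Ka = x²/(0.00059 − x) = 3.4 × 10^-8.
Neglecting x in the denominator: x = √(3.4 × 10^-8 × 0.00059) = 4.48 × 10^-6 M
Check: 0.76% ionized — well under 5%, approximation valid.
pH = −log(4.48 × 10^-6) = 5.35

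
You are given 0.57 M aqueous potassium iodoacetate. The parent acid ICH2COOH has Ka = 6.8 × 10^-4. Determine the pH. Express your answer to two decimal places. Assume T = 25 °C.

ICH2COO- is the conjugate base of the weak acid ICH2COOH.
Kb = Kw/Ka = 1.0×10^-14 / 6.8 × 10^-4 = 1.47 × 10^-11
Kb = [OH-]²/(0.57 − [OH-]) = 1.47 × 10^-11
Since Kb ≪ C₀, [OH-] ≈ √(Kb·C₀) = 2.89 × 10^-6 M.
([OH-]/C₀ = 0.00051% < 5%, so the approximation holds.)
pOH = −log(2.89 × 10^-6) = 5.54; pH = 14.00 − 5.54 = 8.46

pH = 8.46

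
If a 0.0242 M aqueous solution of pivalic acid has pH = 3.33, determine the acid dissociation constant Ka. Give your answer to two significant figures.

[H+] = 10^(-3.33) = 4.68 × 10^-4 M
At equilibrium [HA] = 0.0242 − 4.68 × 10^-4 = 2.37 × 10^-2 M
Ka = [H+][A-]/[HA] = (4.68 × 10^-4)² / 2.37 × 10^-2 = 9.2 × 10^-6

Ka = 9.2 × 10^-6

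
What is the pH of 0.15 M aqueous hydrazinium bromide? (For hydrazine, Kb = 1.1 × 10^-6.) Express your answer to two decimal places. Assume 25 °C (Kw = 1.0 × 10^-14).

N2H5+ is the conjugate acid of the weak base N2H4.
Ka = Kw/Kb = 1.0×10^-14 / 1.1 × 10^-6 = 9.09 × 10^-9
From the ICE table, Ka = x²/(0.15 − x) = 9.09 × 10^-9.
Neglecting x in the denominator: x = √(9.09 × 10^-9 × 0.15) = 3.69 × 10^-5 M
Check: 0.025% ionized — well under 5%, approximation valid.
pH = −log(3.69 × 10^-5) = 4.43

pH = 4.43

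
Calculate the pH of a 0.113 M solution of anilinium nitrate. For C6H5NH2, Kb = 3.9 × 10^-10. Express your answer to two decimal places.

pH = 2.77

C6H5NH3+ is the conjugate acid of the weak base C6H5NH2.
Ka = Kw/Kb = 1.0×10^-14 / 3.9 × 10^-10 = 2.56 × 10^-5
Ka = [H+]²/(0.113 − [H+]) = 2.56 × 10^-5
Assume [H+] ≪ 0.113: [H+] ≈ √(2.56 × 10^-5 × 0.113) = 1.70 × 10^-3 M
pH = −log(1.70 × 10^-3) = 2.77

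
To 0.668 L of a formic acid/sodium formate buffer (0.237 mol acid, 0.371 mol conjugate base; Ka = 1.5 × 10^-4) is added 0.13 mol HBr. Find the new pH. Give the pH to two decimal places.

Added H+ converts HCOO- to HCOOH: HCOOH → 0.367 mol, HCOO- → 0.241 mol.
pKa = −log(1.5 × 10^-4) = 3.824
pH = pKa + log([A⁻]/[HA]) = 3.824 + log(0.241/0.367) = 3.824 -0.183

pH = 3.64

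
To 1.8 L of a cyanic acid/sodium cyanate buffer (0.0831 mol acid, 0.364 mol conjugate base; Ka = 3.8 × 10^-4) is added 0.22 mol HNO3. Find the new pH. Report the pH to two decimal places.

pH = 3.10

After neutralization: n(HOCN) = 0.303 mol, n(OCN-) = 0.144 mol.
pKa = −log(3.8 × 10^-4) = 3.420
pH = pKa + log(n_OCN-/n_HOCN) = 3.420 + log(0.144/0.303) = 3.420 + (-0.323)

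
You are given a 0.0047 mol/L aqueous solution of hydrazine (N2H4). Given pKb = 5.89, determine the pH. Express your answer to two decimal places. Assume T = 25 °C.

N2H4 + H2O ⇌ N2H5+ + OH-
Kb = 10^(−5.89) = 1.29 × 10^-6
Kb = [OH-]²/(0.0047 − [OH-]) = 1.29 × 10^-6
Assume [OH-] ≪ 0.0047: [OH-] ≈ √(1.29 × 10^-6 × 0.0047) = 7.79 × 10^-5 M
pOH = 4.11, so pH = 14.00 − pOH = 9.89

pH = 9.89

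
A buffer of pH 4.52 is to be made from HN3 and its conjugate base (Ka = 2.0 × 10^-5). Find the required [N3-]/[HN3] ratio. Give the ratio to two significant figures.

ratio = 0.66

pKa = -log(2.0 × 10^-5) = 4.699
pH = pKa + log(r) ⇒ log(r) = 4.52 − 4.699 = -0.179
r = [N3-]/[HN3] = 10^(-0.179) = 0.662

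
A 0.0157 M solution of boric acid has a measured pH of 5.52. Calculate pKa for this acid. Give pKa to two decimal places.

pKa = 9.24

[H+] = 10^(-5.52) = 3.02 × 10^-6 M
At equilibrium [HA] = 0.0157 − 3.02 × 10^-6 = 1.57 × 10^-2 M
Ka = [H+][A-]/[HA] = (3.02 × 10^-6)² / 1.57 × 10^-2 = 5.81 × 10^-10
pKa = -log(5.81 × 10^-10) = 9.24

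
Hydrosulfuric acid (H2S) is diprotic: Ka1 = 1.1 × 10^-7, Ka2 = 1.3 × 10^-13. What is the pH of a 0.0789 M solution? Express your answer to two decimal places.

Ka1 ≫ Ka2, so treat the first dissociation as the only significant source of H+.
Ka1 = x²/(0.0789 − x) = 1.1 × 10^-7
x ≈ √(1.1 × 10^-7 × 0.0789) = 9.32 × 10^-5 M
pH = −log(9.32 × 10^-5) = 4.03

pH = 4.03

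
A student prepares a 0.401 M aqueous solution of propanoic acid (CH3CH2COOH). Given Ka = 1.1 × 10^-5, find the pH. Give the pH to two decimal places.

CH3CH2COOH ⇌ CH3CH2COO- + H+
Ka = x²/(0.401 − x) = 1.1 × 10^-5
Since Ka ≪ C₀, x ≈ √(Ka·C₀) = 2.10 × 10^-3 M.
pH = −log[H+] = −log(2.10 × 10^-3) = 2.68

pH = 2.68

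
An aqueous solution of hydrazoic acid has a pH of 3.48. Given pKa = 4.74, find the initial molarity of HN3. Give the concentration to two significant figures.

C₀ = 6.4 × 10^-3 M

[H+] = 10^(-3.48) = 3.31 × 10^-4 M = x
Ka = 10^(−4.74) = 1.82 × 10^-5
Ka = x²/(C₀ − x) ⇒ C₀ = x + x²/Ka
C₀ = 3.31 × 10^-4 + (3.31 × 10^-4)²/(1.82 × 10^-5) = 6.35 × 10^-3 M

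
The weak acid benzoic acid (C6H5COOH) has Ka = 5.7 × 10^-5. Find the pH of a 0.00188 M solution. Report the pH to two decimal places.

C6H5COOH ⇌ C6H5COO- + H+
Ka = x²/(0.00188 − x) = 5.7 × 10^-5
x is not negligible relative to C₀; solve x² + 5.7e-05·x − 1.07e-07 = 0.
x = (−Ka + √(Ka² + 4·Ka·C₀))/2 = 3.00 × 10^-4 M
pH = −log[H+] = −log(3.00 × 10^-4) = 3.52

pH = 3.52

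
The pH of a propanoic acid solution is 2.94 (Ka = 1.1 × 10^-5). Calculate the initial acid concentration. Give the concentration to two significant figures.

[H+] = 10^(-2.94) = 1.15 × 10^-3 M = x
Ka = x²/(C₀ − x) ⇒ C₀ = x + x²/Ka
C₀ = 1.15 × 10^-3 + (1.15 × 10^-3)²/(1.1 × 10^-5) = 1.21 × 10^-1 M

C₀ = 1.2 × 10^-1 M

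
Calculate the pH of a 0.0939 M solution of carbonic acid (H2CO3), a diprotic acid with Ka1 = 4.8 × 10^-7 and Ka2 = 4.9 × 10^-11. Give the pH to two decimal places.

pH = 3.67

Since Ka1 ≫ Ka2, the first ionization dominates [H+].
Ka1 = x²/(0.0939 − x) = 4.8 × 10^-7
x ≈ √(4.8 × 10^-7 × 0.0939) = 2.12 × 10^-4 M
pH = −log(2.12 × 10^-4) = 3.67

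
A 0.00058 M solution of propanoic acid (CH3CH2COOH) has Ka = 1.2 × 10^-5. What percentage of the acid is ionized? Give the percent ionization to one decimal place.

13.4%

CH3CH2COOH ⇌ CH3CH2COO- + H+; let x = [H+] at equilibrium.
Ka = x²/(C₀ − x); solving the quadratic gives x = 7.76 × 10^-5 M.
Fraction ionized = 7.76 × 10^-5 / 0.00058 = 0.1338 → 13.4%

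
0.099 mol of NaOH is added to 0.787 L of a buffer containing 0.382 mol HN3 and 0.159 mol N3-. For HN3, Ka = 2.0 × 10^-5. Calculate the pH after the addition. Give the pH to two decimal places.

After neutralization: n(HN3) = 0.283 mol, n(N3-) = 0.258 mol.
pKa = −log(2.0 × 10^-5) = 4.699
Henderson–Hasselbalch with mole ratio 0.258/0.283: pH = 4.699 + (-0.040)

pH = 4.66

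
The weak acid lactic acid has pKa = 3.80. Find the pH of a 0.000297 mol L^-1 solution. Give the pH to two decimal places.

CH3CH(OH)COOH ⇌ CH3CH(OH)COO- + H+
Ka = 10^(−3.80) = 1.58 × 10^-4
Ka = [H+]²/(0.000297 − [H+]) = 1.58 × 10^-4
Here C₀/Ka ≈ 1.88, so the small-[H+] approximation fails. Use the quadratic:
[H+] = (−Ka + √(Ka² + 4·Ka·C₀))/2 = 1.52 × 10^-4 M
pH = −log(1.52 × 10^-4) = 3.82

pH = 3.82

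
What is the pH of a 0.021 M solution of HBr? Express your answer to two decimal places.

HBr is a strong acid and dissociates completely, so [H+] = 0.021 M.
pH = -log(0.021) = 1.68

pH = 1.68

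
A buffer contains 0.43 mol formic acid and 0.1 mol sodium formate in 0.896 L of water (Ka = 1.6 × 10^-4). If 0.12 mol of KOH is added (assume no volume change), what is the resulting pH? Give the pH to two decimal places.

pH = 3.65

After neutralization: n(HCOOH) = 0.31 mol, n(HCOO-) = 0.22 mol.
pKa = −log(1.6 × 10^-4) = 3.796
pH = pKa + log(n_HCOO-/n_HCOOH) = 3.796 + log(0.22/0.31) = 3.796 + (-0.149)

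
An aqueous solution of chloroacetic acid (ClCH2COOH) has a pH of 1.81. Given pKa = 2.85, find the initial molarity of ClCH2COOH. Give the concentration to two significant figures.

[H+] = 10^(-1.81) = 1.55 × 10^-2 M = x
Ka = 10^(−2.85) = 1.41 × 10^-3
Ka = x²/(C₀ − x) ⇒ C₀ = x + x²/Ka
C₀ = 1.55 × 10^-2 + (1.55 × 10^-2)²/(1.41 × 10^-3) = 1.86 × 10^-1 M

C₀ = 1.9 × 10^-1 M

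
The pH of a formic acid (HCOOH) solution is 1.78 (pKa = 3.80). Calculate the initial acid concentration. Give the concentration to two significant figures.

[H+] = 10^(-1.78) = 1.66 × 10^-2 M = x
Ka = 10^(−3.80) = 1.58 × 10^-4
Ka = x²/(C₀ − x) ⇒ C₀ = x + x²/Ka
C₀ = 1.66 × 10^-2 + (1.66 × 10^-2)²/(1.58 × 10^-4) = 1.76 M

C₀ = 1.8 M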